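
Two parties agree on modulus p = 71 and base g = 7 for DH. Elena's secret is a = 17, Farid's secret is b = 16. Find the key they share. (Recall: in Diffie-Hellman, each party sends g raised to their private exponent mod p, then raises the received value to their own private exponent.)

50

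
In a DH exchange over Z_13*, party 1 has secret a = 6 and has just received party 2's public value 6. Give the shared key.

Shared key K = 6^6 mod 13.
6^1 ≡ 6 (mod 13)
6^2 = (6^1)^2 ≡ 6^2 = 36 ≡ 10 (mod 13)
6^4 = (6^2)^2 ≡ 10^2 = 100 ≡ 9 (mod 13)
6^6 = 6^4 · 6^2 ≡ 9 · 10 ≡ 12 (mod 13).

12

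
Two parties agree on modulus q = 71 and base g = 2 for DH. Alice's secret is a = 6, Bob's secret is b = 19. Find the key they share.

15

Alice sends A = g^a mod q = 2^6 mod 71.
2^1 ≡ 2 (mod 71)
2^2 = (2^1)^2 ≡ 2^2 = 4 ≡ 4 (mod 71)
2^4 = (2^2)^2 ≡ 4^2 = 16 ≡ 16 (mod 71)
2^6 = 2^4 · 2^2 ≡ 16 · 4 ≡ 64 (mod 71).
So A = 64. Bob then computes K = A^b mod q = 64^19 mod 71.
64^1 ≡ 64 (mod 71)
64^2 = (64^1)^2 ≡ 64^2 = 4096 ≡ 49 (mod 71)
64^4 = (64^2)^2 ≡ 49^2 = 2401 ≡ 58 (mod 71)
64^8 = (64^4)^2 ≡ 58^2 = 3364 ≡ 27 (mod 71)
64^16 = (64^8)^2 ≡ 27^2 = 729 ≡ 19 (mod 71)
64^19 = 64^16 · 64^2 · 64^1 ≡ 19 · 49 · 64 ≡ 15 (mod 71).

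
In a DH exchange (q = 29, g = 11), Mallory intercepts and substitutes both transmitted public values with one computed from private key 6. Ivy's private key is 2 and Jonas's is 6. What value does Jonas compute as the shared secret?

Jonas receives Mallory's public value M = 11^6 mod 29 instead of the honest one.
11^1 ≡ 11 (mod 29)
11^2 = (11^1)^2 ≡ 11^2 = 121 ≡ 5 (mod 29)
11^4 = (11^2)^2 ≡ 5^2 = 25 ≡ 25 (mod 29)
11^6 = 11^4 · 11^2 ≡ 25 · 5 ≡ 9 (mod 29).
So M = 9. Jonas computes K = M^6 mod 29.
9^1 ≡ 9 (mod 29)
9^2 = (9^1)^2 ≡ 9^2 = 81 ≡ 23 (mod 29)
9^4 = (9^2)^2 ≡ 23^2 = 529 ≡ 7 (mod 29)
9^6 = 9^4 · 9^2 ≡ 7 · 23 ≡ 16 (mod 29).

16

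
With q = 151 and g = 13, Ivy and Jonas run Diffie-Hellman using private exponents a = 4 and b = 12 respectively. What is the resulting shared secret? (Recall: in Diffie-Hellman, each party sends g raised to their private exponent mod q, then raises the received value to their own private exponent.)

Ivy sends A = g^a mod q = 13^4 mod 151.
13^1 ≡ 13 (mod 151)
13^2 = (13^1)^2 ≡ 13^2 = 169 ≡ 18 (mod 151)
13^4 = (13^2)^2 ≡ 18^2 = 324 ≡ 22 (mod 151)
So A = 22. Jonas then computes K = A^b mod q = 22^12 mod 151.
22^1 ≡ 22 (mod 151)
22^2 = (22^1)^2 ≡ 22^2 = 484 ≡ 31 (mod 151)
22^4 = (22^2)^2 ≡ 31^2 = 961 ≡ 55 (mod 151)
22^8 = (22^4)^2 ≡ 55^2 = 3025 ≡ 5 (mod 151)
22^12 = 22^8 · 22^4 ≡ 5 · 55 ≡ 124 (mod 151).

124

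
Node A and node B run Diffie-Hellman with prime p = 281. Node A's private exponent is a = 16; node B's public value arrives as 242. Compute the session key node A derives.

Shared key K = 242^16 mod 281.
242^1 ≡ 242 (mod 281)
242^2 = (242^1)^2 ≡ 242^2 = 58564 ≡ 116 (mod 281)
242^4 = (242^2)^2 ≡ 116^2 = 13456 ≡ 249 (mod 281)
242^8 = (242^4)^2 ≡ 249^2 = 62001 ≡ 181 (mod 281)
242^16 = (242^8)^2 ≡ 181^2 = 32761 ≡ 165 (mod 281)

165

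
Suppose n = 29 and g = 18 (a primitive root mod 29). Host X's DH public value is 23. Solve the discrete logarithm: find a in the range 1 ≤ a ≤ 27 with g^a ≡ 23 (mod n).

Try successive powers of 18 modulo 29:
18^1 ≡ 18
18^2 ≡ 5
18^3 ≡ 3
18^4 ≡ 25
18^5 ≡ 15
18^6 ≡ 9
18^7 ≡ 17
18^8 ≡ 16
18^9 ≡ 27
18^10 ≡ 22
18^11 ≡ 19
18^12 ≡ 23
Found: a = 12.

12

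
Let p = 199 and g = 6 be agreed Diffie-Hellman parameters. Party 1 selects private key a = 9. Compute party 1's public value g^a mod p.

137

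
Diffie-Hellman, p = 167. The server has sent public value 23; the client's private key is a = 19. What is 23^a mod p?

91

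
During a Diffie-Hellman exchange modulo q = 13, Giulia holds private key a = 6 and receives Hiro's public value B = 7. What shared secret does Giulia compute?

12

Shared key K = 7^6 mod 13.
7^1 ≡ 7 (mod 13)
7^2 = (7^1)^2 ≡ 7^2 = 49 ≡ 10 (mod 13)
7^4 = (7^2)^2 ≡ 10^2 = 100 ≡ 9 (mod 13)
7^6 = 7^4 · 7^2 ≡ 9 · 10 ≡ 12 (mod 13).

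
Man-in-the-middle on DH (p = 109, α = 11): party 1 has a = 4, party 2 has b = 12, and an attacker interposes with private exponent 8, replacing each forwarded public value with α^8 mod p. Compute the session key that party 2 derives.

66

Party 2 receives an attacker's public value M = 11^8 mod 109 instead of the honest one.
11^1 ≡ 11 (mod 109)
11^2 = (11^1)^2 ≡ 11^2 = 121 ≡ 12 (mod 109)
11^4 = (11^2)^2 ≡ 12^2 = 144 ≡ 35 (mod 109)
11^8 = (11^4)^2 ≡ 35^2 = 1225 ≡ 26 (mod 109)
So M = 26. Party 2 computes K = M^12 mod 109.
26^1 ≡ 26 (mod 109)
26^2 = (26^1)^2 ≡ 26^2 = 676 ≡ 22 (mod 109)
26^4 = (26^2)^2 ≡ 22^2 = 484 ≡ 48 (mod 109)
26^8 = (26^4)^2 ≡ 48^2 = 2304 ≡ 15 (mod 109)
26^12 = 26^8 · 26^4 ≡ 15 · 48 ≡ 66 (mod 109).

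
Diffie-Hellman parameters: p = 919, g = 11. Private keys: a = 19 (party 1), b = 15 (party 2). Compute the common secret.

18

Party 1 sends A = g^a mod p = 11^19 mod 919.
11^1 ≡ 11 (mod 919)
11^2 = (11^1)^2 ≡ 11^2 = 121 ≡ 121 (mod 919)
11^4 = (11^2)^2 ≡ 121^2 = 14641 ≡ 856 (mod 919)
11^8 = (11^4)^2 ≡ 856^2 = 732736 ≡ 293 (mod 919)
11^16 = (11^8)^2 ≡ 293^2 = 85849 ≡ 382 (mod 919)
11^19 = 11^16 · 11^2 · 11^1 ≡ 382 · 121 · 11 ≡ 235 (mod 919).
So A = 235. Party 2 then computes K = A^b mod p = 235^15 mod 919.
235^1 ≡ 235 (mod 919)
235^2 = (235^1)^2 ≡ 235^2 = 55225 ≡ 85 (mod 919)
235^4 = (235^2)^2 ≡ 85^2 = 7225 ≡ 792 (mod 919)
235^8 = (235^4)^2 ≡ 792^2 = 627264 ≡ 506 (mod 919)
235^15 = 235^8 · 235^4 · 235^2 · 235^1 ≡ 506 · 792 · 85 · 235 ≡ 18 (mod 919).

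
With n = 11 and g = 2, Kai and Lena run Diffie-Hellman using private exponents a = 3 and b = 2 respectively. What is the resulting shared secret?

Kai sends A = g^a mod n = 2^3 mod 11.
2^1 ≡ 2 (mod 11)
2^2 = (2^1)^2 ≡ 2^2 = 4 ≡ 4 (mod 11)
2^3 = 2^2 · 2^1 ≡ 4 · 2 ≡ 8 (mod 11).
So A = 8. Lena then computes K = A^b mod n = 8^2 mod 11.
8^1 ≡ 8 (mod 11)
8^2 = (8^1)^2 ≡ 8^2 = 64 ≡ 9 (mod 11)

9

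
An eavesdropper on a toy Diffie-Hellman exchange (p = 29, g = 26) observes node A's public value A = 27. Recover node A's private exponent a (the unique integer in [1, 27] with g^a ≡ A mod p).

17

Try successive powers of 26 modulo 29:
26^1 ≡ 26
26^2 ≡ 9
26^3 ≡ 2
26^4 ≡ 23
26^5 ≡ 18
26^6 ≡ 4
26^7 ≡ 17
26^8 ≡ 7
26^9 ≡ 8
26^10 ≡ 5
26^11 ≡ 14
26^12 ≡ 16
26^13 ≡ 10
26^14 ≡ 28
26^15 ≡ 3
26^16 ≡ 20
26^17 ≡ 27
Found: a = 17.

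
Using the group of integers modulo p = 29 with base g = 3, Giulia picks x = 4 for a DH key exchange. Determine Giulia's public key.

Public value = 3^4 mod 29.
3^1 ≡ 3 (mod 29)
3^2 = (3^1)^2 ≡ 3^2 = 9 ≡ 9 (mod 29)
3^4 = (3^2)^2 ≡ 9^2 = 81 ≡ 23 (mod 29)

23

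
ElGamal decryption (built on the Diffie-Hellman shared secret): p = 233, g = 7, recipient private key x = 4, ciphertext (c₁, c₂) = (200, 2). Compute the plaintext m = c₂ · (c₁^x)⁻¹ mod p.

Shared mask s = c₁^x mod p = 200^4 mod 233.
200^1 ≡ 200 (mod 233)
200^2 = (200^1)^2 ≡ 200^2 = 40000 ≡ 157 (mod 233)
200^4 = (200^2)^2 ≡ 157^2 = 24649 ≡ 184 (mod 233)
So s = 184; s⁻¹ ≡ 19 (mod 233).
m = c₂ · s⁻¹ mod 233 = 2 · 19 mod 233 = 38.

38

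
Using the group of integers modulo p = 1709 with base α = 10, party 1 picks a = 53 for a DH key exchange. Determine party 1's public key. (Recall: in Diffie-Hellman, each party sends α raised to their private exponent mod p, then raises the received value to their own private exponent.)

Public value = 10^53 (mod 1709).
10^1 ≡ 10 (mod 1709)
10^2 = (10^1)^2 ≡ 10^2 = 100 ≡ 100 (mod 1709)
10^4 = (10^2)^2 ≡ 100^2 = 10000 ≡ 1455 (mod 1709)
10^8 = (10^4)^2 ≡ 1455^2 = 2117025 ≡ 1283 (mod 1709)
10^16 = (10^8)^2 ≡ 1283^2 = 1646089 ≡ 322 (mod 1709)
10^32 = (10^16)^2 ≡ 322^2 = 103684 ≡ 1144 (mod 1709)
10^53 = 10^32 · 10^16 · 10^4 · 10^1 ≡ 1144 · 322 · 1455 · 10 ≡ 563 (mod 1709).

563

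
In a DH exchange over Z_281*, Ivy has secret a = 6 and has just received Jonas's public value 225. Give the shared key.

Shared key K = 225^6 mod 281.
225^1 ≡ 225 (mod 281)
225^2 = (225^1)^2 ≡ 225^2 = 50625 ≡ 45 (mod 281)
225^4 = (225^2)^2 ≡ 45^2 = 2025 ≡ 58 (mod 281)
225^6 = 225^4 · 225^2 ≡ 58 · 45 ≡ 81 (mod 281).

81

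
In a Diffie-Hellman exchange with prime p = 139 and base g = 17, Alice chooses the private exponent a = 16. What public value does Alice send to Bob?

Public value = 17^16 mod 139.
17^1 ≡ 17 (mod 139)
17^2 = (17^1)^2 ≡ 17^2 = 289 ≡ 11 (mod 139)
17^4 = (17^2)^2 ≡ 11^2 = 121 ≡ 121 (mod 139)
17^8 = (17^4)^2 ≡ 121^2 = 14641 ≡ 46 (mod 139)
17^16 = (17^8)^2 ≡ 46^2 = 2116 ≡ 31 (mod 139)

31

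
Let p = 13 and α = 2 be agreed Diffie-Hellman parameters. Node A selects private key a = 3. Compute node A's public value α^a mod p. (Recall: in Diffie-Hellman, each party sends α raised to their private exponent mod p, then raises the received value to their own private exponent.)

8

Public value = 2^3 mod 13.
2^1 ≡ 2 (mod 13)
2^2 = (2^1)^2 ≡ 2^2 = 4 ≡ 4 (mod 13)
2^3 = 2^2 · 2^1 ≡ 4 · 2 ≡ 8 (mod 13).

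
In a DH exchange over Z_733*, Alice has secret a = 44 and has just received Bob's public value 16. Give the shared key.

Shared key K = 16^44 mod 733.
16^1 ≡ 16 (mod 733)
16^2 = (16^1)^2 ≡ 16^2 = 256 ≡ 256 (mod 733)
16^4 = (16^2)^2 ≡ 256^2 = 65536 ≡ 299 (mod 733)
16^8 = (16^4)^2 ≡ 299^2 = 89401 ≡ 708 (mod 733)
16^16 = (16^8)^2 ≡ 708^2 = 501264 ≡ 625 (mod 733)
16^32 = (16^16)^2 ≡ 625^2 = 390625 ≡ 669 (mod 733)
16^44 = 16^32 · 16^8 · 16^4 ≡ 669 · 708 · 299 ≡ 484 (mod 733).

484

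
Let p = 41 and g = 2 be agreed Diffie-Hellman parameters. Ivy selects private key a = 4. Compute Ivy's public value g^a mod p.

16

Public value = 2^4 mod 41.
2^1 ≡ 2 (mod 41)
2^2 = (2^1)^2 ≡ 2^2 = 4 ≡ 4 (mod 41)
2^4 = (2^2)^2 ≡ 4^2 = 16 ≡ 16 (mod 41)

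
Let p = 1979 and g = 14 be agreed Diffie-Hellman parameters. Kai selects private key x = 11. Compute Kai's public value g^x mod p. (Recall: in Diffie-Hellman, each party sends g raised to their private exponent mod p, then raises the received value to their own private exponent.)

127

Public value = 14^11 mod 1979.
14^1 ≡ 14 (mod 1979)
14^2 = (14^1)^2 ≡ 14^2 = 196 ≡ 196 (mod 1979)
14^4 = (14^2)^2 ≡ 196^2 = 38416 ≡ 815 (mod 1979)
14^8 = (14^4)^2 ≡ 815^2 = 664225 ≡ 1260 (mod 1979)
14^11 = 14^8 · 14^2 · 14^1 ≡ 1260 · 196 · 14 ≡ 127 (mod 1979).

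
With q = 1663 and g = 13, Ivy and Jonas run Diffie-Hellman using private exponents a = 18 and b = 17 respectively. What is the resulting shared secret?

765

Ivy sends A = g^a mod q = 13^18 mod 1663.
13^1 ≡ 13 (mod 1663)
13^2 = (13^1)^2 ≡ 13^2 = 169 ≡ 169 (mod 1663)
13^4 = (13^2)^2 ≡ 169^2 = 28561 ≡ 290 (mod 1663)
13^8 = (13^4)^2 ≡ 290^2 = 84100 ≡ 950 (mod 1663)
13^16 = (13^8)^2 ≡ 950^2 = 902500 ≡ 1154 (mod 1663)
13^18 = 13^16 · 13^2 ≡ 1154 · 169 ≡ 455 (mod 1663).
So A = 455. Jonas then computes K = A^b mod q = 455^17 mod 1663.
455^1 ≡ 455 (mod 1663)
455^2 = (455^1)^2 ≡ 455^2 = 207025 ≡ 813 (mod 1663)
455^4 = (455^2)^2 ≡ 813^2 = 660969 ≡ 758 (mod 1663)
455^8 = (455^4)^2 ≡ 758^2 = 574564 ≡ 829 (mod 1663)
455^16 = (455^8)^2 ≡ 829^2 = 687241 ≡ 422 (mod 1663)
455^17 = 455^16 · 455^1 ≡ 422 · 455 ≡ 765 (mod 1663).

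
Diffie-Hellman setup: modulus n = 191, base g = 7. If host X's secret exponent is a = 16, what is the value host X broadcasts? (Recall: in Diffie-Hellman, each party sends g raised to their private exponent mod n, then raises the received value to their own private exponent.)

Public value = 7^16 (mod 191).
7^1 ≡ 7 (mod 191)
7^2 = (7^1)^2 ≡ 7^2 = 49 ≡ 49 (mod 191)
7^4 = (7^2)^2 ≡ 49^2 = 2401 ≡ 109 (mod 191)
7^8 = (7^4)^2 ≡ 109^2 = 11881 ≡ 39 (mod 191)
7^16 = (7^8)^2 ≡ 39^2 = 1521 ≡ 184 (mod 191)

184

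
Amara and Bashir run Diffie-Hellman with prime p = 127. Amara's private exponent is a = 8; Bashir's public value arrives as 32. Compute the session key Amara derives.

32

Shared key K = 32^8 mod 127.
32^1 ≡ 32 (mod 127)
32^2 = (32^1)^2 ≡ 32^2 = 1024 ≡ 8 (mod 127)
32^4 = (32^2)^2 ≡ 8^2 = 64 ≡ 64 (mod 127)
32^8 = (32^4)^2 ≡ 64^2 = 4096 ≡ 32 (mod 127)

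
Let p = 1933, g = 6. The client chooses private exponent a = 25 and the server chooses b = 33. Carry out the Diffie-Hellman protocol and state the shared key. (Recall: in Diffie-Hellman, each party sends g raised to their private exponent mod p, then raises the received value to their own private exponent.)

1516

The client sends A = g^a mod p = 6^25 mod 1933.
6^1 ≡ 6 (mod 1933)
6^2 = (6^1)^2 ≡ 6^2 = 36 ≡ 36 (mod 1933)
6^4 = (6^2)^2 ≡ 36^2 = 1296 ≡ 1296 (mod 1933)
6^8 = (6^4)^2 ≡ 1296^2 = 1679616 ≡ 1772 (mod 1933)
6^16 = (6^8)^2 ≡ 1772^2 = 3139984 ≡ 792 (mod 1933)
6^25 = 6^16 · 6^8 · 6^1 ≡ 792 · 1772 · 6 ≡ 396 (mod 1933).
So A = 396. The server then computes K = A^b mod p = 396^33 mod 1933.
396^1 ≡ 396 (mod 1933)
396^2 = (396^1)^2 ≡ 396^2 = 156816 ≡ 243 (mod 1933)
396^4 = (396^2)^2 ≡ 243^2 = 59049 ≡ 1059 (mod 1933)
396^8 = (396^4)^2 ≡ 1059^2 = 1121481 ≡ 341 (mod 1933)
396^16 = (396^8)^2 ≡ 341^2 = 116281 ≡ 301 (mod 1933)
396^32 = (396^16)^2 ≡ 301^2 = 90601 ≡ 1683 (mod 1933)
396^33 = 396^32 · 396^1 ≡ 1683 · 396 ≡ 1516 (mod 1933).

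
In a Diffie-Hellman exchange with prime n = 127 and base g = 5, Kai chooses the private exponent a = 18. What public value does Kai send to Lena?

64

Public value = 5^18 (mod 127).
5^1 ≡ 5 (mod 127)
5^2 = (5^1)^2 ≡ 5^2 = 25 ≡ 25 (mod 127)
5^4 = (5^2)^2 ≡ 25^2 = 625 ≡ 117 (mod 127)
5^8 = (5^4)^2 ≡ 117^2 = 13689 ≡ 100 (mod 127)
5^16 = (5^8)^2 ≡ 100^2 = 10000 ≡ 94 (mod 127)
5^18 = 5^16 · 5^2 ≡ 94 · 25 ≡ 64 (mod 127).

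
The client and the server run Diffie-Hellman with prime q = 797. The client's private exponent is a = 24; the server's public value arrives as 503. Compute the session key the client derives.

524

Shared key K = 503^24 mod 797.
503^1 ≡ 503 (mod 797)
503^2 = (503^1)^2 ≡ 503^2 = 253009 ≡ 360 (mod 797)
503^4 = (503^2)^2 ≡ 360^2 = 129600 ≡ 486 (mod 797)
503^8 = (503^4)^2 ≡ 486^2 = 236196 ≡ 284 (mod 797)
503^16 = (503^8)^2 ≡ 284^2 = 80656 ≡ 159 (mod 797)
503^24 = 503^16 · 503^8 ≡ 159 · 284 ≡ 524 (mod 797).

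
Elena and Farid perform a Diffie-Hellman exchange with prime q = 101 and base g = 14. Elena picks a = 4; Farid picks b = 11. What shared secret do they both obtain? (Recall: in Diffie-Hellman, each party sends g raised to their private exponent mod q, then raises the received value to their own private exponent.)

Farid sends B = g^b mod q = 14^11 mod 101.
14^1 ≡ 14 (mod 101)
14^2 = (14^1)^2 ≡ 14^2 = 196 ≡ 95 (mod 101)
14^4 = (14^2)^2 ≡ 95^2 = 9025 ≡ 36 (mod 101)
14^8 = (14^4)^2 ≡ 36^2 = 1296 ≡ 84 (mod 101)
14^11 = 14^8 · 14^2 · 14^1 ≡ 84 · 95 · 14 ≡ 14 (mod 101).
So B = 14. Elena then computes K = B^a mod q = 14^4 mod 101.
14^1 ≡ 14 (mod 101)
14^2 = (14^1)^2 ≡ 14^2 = 196 ≡ 95 (mod 101)
14^4 = (14^2)^2 ≡ 95^2 = 9025 ≡ 36 (mod 101)

36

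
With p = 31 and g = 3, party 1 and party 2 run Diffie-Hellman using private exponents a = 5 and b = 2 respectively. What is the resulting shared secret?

25

Party 1 sends A = g^a mod p = 3^5 mod 31.
3^1 ≡ 3 (mod 31)
3^2 = (3^1)^2 ≡ 3^2 = 9 ≡ 9 (mod 31)
3^4 = (3^2)^2 ≡ 9^2 = 81 ≡ 19 (mod 31)
3^5 = 3^4 · 3^1 ≡ 19 · 3 ≡ 26 (mod 31).
So A = 26. Party 2 then computes K = A^b mod p = 26^2 mod 31.
26^1 ≡ 26 (mod 31)
26^2 = (26^1)^2 ≡ 26^2 = 676 ≡ 25 (mod 31)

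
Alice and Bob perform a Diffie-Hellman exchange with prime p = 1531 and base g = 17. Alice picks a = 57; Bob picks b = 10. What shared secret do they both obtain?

Alice sends A = g^a mod p = 17^57 mod 1531.
17^1 ≡ 17 (mod 1531)
17^2 = (17^1)^2 ≡ 17^2 = 289 ≡ 289 (mod 1531)
17^4 = (17^2)^2 ≡ 289^2 = 83521 ≡ 847 (mod 1531)
17^8 = (17^4)^2 ≡ 847^2 = 717409 ≡ 901 (mod 1531)
17^16 = (17^8)^2 ≡ 901^2 = 811801 ≡ 371 (mod 1531)
17^32 = (17^16)^2 ≡ 371^2 = 137641 ≡ 1382 (mod 1531)
17^57 = 17^32 · 17^16 · 17^8 · 17^1 ≡ 1382 · 371 · 901 · 17 ≡ 390 (mod 1531).
So A = 390. Bob then computes K = A^b mod p = 390^10 mod 1531.
390^1 ≡ 390 (mod 1531)
390^2 = (390^1)^2 ≡ 390^2 = 152100 ≡ 531 (mod 1531)
390^4 = (390^2)^2 ≡ 531^2 = 281961 ≡ 257 (mod 1531)
390^8 = (390^4)^2 ≡ 257^2 = 66049 ≡ 216 (mod 1531)
390^10 = 390^8 · 390^2 ≡ 216 · 531 ≡ 1402 (mod 1531).

1402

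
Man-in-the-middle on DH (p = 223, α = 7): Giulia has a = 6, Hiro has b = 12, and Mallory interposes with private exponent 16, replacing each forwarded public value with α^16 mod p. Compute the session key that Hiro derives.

4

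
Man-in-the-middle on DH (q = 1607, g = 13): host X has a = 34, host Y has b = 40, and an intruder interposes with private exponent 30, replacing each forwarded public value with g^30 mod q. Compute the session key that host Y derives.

1225

Host Y receives an intruder's public value M = 13^30 mod 1607 instead of the honest one.
13^1 ≡ 13 (mod 1607)
13^2 = (13^1)^2 ≡ 13^2 = 169 ≡ 169 (mod 1607)
13^4 = (13^2)^2 ≡ 169^2 = 28561 ≡ 1242 (mod 1607)
13^8 = (13^4)^2 ≡ 1242^2 = 1542564 ≡ 1451 (mod 1607)
13^16 = (13^8)^2 ≡ 1451^2 = 2105401 ≡ 231 (mod 1607)
13^30 = 13^16 · 13^8 · 13^4 · 13^2 ≡ 231 · 1451 · 1242 · 169 ≡ 1124 (mod 1607).
So M = 1124. Host Y computes K = M^40 mod 1607.
1124^1 ≡ 1124 (mod 1607)
1124^2 = (1124^1)^2 ≡ 1124^2 = 1263376 ≡ 274 (mod 1607)
1124^4 = (1124^2)^2 ≡ 274^2 = 75076 ≡ 1154 (mod 1607)
1124^8 = (1124^4)^2 ≡ 1154^2 = 1331716 ≡ 1120 (mod 1607)
1124^16 = (1124^8)^2 ≡ 1120^2 = 1254400 ≡ 940 (mod 1607)
1124^32 = (1124^16)^2 ≡ 940^2 = 883600 ≡ 1357 (mod 1607)
1124^40 = 1124^32 · 1124^8 ≡ 1357 · 1120 ≡ 1225 (mod 1607).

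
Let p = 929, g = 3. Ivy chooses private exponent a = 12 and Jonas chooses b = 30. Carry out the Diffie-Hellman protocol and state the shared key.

Jonas sends B = g^b mod p = 3^30 mod 929.
3^1 ≡ 3 (mod 929)
3^2 = (3^1)^2 ≡ 3^2 = 9 ≡ 9 (mod 929)
3^4 = (3^2)^2 ≡ 9^2 = 81 ≡ 81 (mod 929)
3^8 = (3^4)^2 ≡ 81^2 = 6561 ≡ 58 (mod 929)
3^16 = (3^8)^2 ≡ 58^2 = 3364 ≡ 577 (mod 929)
3^30 = 3^16 · 3^8 · 3^4 · 3^2 ≡ 577 · 58 · 81 · 9 ≡ 245 (mod 929).
So B = 245. Ivy then computes K = B^a mod p = 245^12 mod 929.
245^1 ≡ 245 (mod 929)
245^2 = (245^1)^2 ≡ 245^2 = 60025 ≡ 569 (mod 929)
245^4 = (245^2)^2 ≡ 569^2 = 323761 ≡ 469 (mod 929)
245^8 = (245^4)^2 ≡ 469^2 = 219961 ≡ 717 (mod 929)
245^12 = 245^8 · 245^4 ≡ 717 · 469 ≡ 904 (mod 929).

904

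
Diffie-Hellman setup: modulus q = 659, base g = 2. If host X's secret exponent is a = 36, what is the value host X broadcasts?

592

Public value = 2^36 mod 659.
2^1 ≡ 2 (mod 659)
2^2 = (2^1)^2 ≡ 2^2 = 4 ≡ 4 (mod 659)
2^4 = (2^2)^2 ≡ 4^2 = 16 ≡ 16 (mod 659)
2^8 = (2^4)^2 ≡ 16^2 = 256 ≡ 256 (mod 659)
2^16 = (2^8)^2 ≡ 256^2 = 65536 ≡ 295 (mod 659)
2^32 = (2^16)^2 ≡ 295^2 = 87025 ≡ 37 (mod 659)
2^36 = 2^32 · 2^4 ≡ 37 · 16 ≡ 592 (mod 659).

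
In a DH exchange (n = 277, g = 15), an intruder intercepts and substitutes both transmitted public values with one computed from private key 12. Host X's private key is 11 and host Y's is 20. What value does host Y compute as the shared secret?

203

Host Y receives an intruder's public value M = 15^12 mod 277 instead of the honest one.
15^1 ≡ 15 (mod 277)
15^2 = (15^1)^2 ≡ 15^2 = 225 ≡ 225 (mod 277)
15^4 = (15^2)^2 ≡ 225^2 = 50625 ≡ 211 (mod 277)
15^8 = (15^4)^2 ≡ 211^2 = 44521 ≡ 201 (mod 277)
15^12 = 15^8 · 15^4 ≡ 201 · 211 ≡ 30 (mod 277).
So M = 30. Host Y computes K = M^20 mod 277.
30^1 ≡ 30 (mod 277)
30^2 = (30^1)^2 ≡ 30^2 = 900 ≡ 69 (mod 277)
30^4 = (30^2)^2 ≡ 69^2 = 4761 ≡ 52 (mod 277)
30^8 = (30^4)^2 ≡ 52^2 = 2704 ≡ 211 (mod 277)
30^16 = (30^8)^2 ≡ 211^2 = 44521 ≡ 201 (mod 277)
30^20 = 30^16 · 30^4 ≡ 201 · 52 ≡ 203 (mod 277).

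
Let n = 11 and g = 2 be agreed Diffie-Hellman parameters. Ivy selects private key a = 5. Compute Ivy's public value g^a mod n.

Public value = 2^5 mod 11.
2^1 ≡ 2 (mod 11)
2^2 = (2^1)^2 ≡ 2^2 = 4 ≡ 4 (mod 11)
2^4 = (2^2)^2 ≡ 4^2 = 16 ≡ 5 (mod 11)
2^5 = 2^4 · 2^1 ≡ 5 · 2 ≡ 10 (mod 11).

10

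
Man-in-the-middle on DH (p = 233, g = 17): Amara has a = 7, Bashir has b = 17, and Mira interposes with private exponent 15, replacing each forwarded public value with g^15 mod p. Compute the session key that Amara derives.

79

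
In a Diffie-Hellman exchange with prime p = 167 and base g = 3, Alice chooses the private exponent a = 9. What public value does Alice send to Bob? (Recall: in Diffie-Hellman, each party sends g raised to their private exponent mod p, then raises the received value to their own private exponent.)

Public value = 3^9 mod 167.
3^1 ≡ 3 (mod 167)
3^2 = (3^1)^2 ≡ 3^2 = 9 ≡ 9 (mod 167)
3^4 = (3^2)^2 ≡ 9^2 = 81 ≡ 81 (mod 167)
3^8 = (3^4)^2 ≡ 81^2 = 6561 ≡ 48 (mod 167)
3^9 = 3^8 · 3^1 ≡ 48 · 3 ≡ 144 (mod 167).

144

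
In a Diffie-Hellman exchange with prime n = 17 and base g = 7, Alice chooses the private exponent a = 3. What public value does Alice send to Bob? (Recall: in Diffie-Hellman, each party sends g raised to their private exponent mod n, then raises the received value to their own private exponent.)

3

Public value = 7^{3} \pmod{17}.
7^1 ≡ 7 (mod 17)
7^2 = (7^1)^2 ≡ 7^2 = 49 ≡ 15 (mod 17)
7^3 = 7^2 · 7^1 ≡ 15 · 7 ≡ 3 (mod 17).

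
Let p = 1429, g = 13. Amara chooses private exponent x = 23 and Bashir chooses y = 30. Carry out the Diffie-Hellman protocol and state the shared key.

25

Bashir sends B = g^y mod p = 13^30 mod 1429.
13^1 ≡ 13 (mod 1429)
13^2 = (13^1)^2 ≡ 13^2 = 169 ≡ 169 (mod 1429)
13^4 = (13^2)^2 ≡ 169^2 = 28561 ≡ 1410 (mod 1429)
13^8 = (13^4)^2 ≡ 1410^2 = 1988100 ≡ 361 (mod 1429)
13^16 = (13^8)^2 ≡ 361^2 = 130321 ≡ 282 (mod 1429)
13^30 = 13^16 · 13^8 · 13^4 · 13^2 ≡ 282 · 361 · 1410 · 169 ≡ 386 (mod 1429).
So B = 386. Amara then computes K = B^x mod p = 386^23 mod 1429.
386^1 ≡ 386 (mod 1429)
386^2 = (386^1)^2 ≡ 386^2 = 148996 ≡ 380 (mod 1429)
386^4 = (386^2)^2 ≡ 380^2 = 144400 ≡ 71 (mod 1429)
386^8 = (386^4)^2 ≡ 71^2 = 5041 ≡ 754 (mod 1429)
386^16 = (386^8)^2 ≡ 754^2 = 568516 ≡ 1203 (mod 1429)
386^23 = 386^16 · 386^4 · 386^2 · 386^1 ≡ 1203 · 71 · 380 · 386 ≡ 25 (mod 1429).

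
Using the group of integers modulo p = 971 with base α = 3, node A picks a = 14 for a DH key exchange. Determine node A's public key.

Public value = 3^14 mod 971.
3^1 ≡ 3 (mod 971)
3^2 = (3^1)^2 ≡ 3^2 = 9 ≡ 9 (mod 971)
3^4 = (3^2)^2 ≡ 9^2 = 81 ≡ 81 (mod 971)
3^8 = (3^4)^2 ≡ 81^2 = 6561 ≡ 735 (mod 971)
3^14 = 3^8 · 3^4 · 3^2 ≡ 735 · 81 · 9 ≡ 794 (mod 971).

794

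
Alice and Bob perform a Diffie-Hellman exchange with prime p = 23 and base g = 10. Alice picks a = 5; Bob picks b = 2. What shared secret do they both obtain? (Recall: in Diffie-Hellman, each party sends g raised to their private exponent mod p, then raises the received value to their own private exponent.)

16

Alice sends A = g^a mod p = 10^5 mod 23.
10^1 ≡ 10 (mod 23)
10^2 = (10^1)^2 ≡ 10^2 = 100 ≡ 8 (mod 23)
10^4 = (10^2)^2 ≡ 8^2 = 64 ≡ 18 (mod 23)
10^5 = 10^4 · 10^1 ≡ 18 · 10 ≡ 19 (mod 23).
So A = 19. Bob then computes K = A^b mod p = 19^2 mod 23.
19^1 ≡ 19 (mod 23)
19^2 = (19^1)^2 ≡ 19^2 = 361 ≡ 16 (mod 23)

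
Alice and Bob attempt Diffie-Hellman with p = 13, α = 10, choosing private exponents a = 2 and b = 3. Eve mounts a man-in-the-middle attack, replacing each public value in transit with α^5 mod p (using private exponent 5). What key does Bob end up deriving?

12

Bob receives Eve's public value M = 10^5 mod 13 instead of the honest one.
10^1 ≡ 10 (mod 13)
10^2 = (10^1)^2 ≡ 10^2 = 100 ≡ 9 (mod 13)
10^4 = (10^2)^2 ≡ 9^2 = 81 ≡ 3 (mod 13)
10^5 = 10^4 · 10^1 ≡ 3 · 10 ≡ 4 (mod 13).
So M = 4. Bob computes K = M^3 mod 13.
4^1 ≡ 4 (mod 13)
4^2 = (4^1)^2 ≡ 4^2 = 16 ≡ 3 (mod 13)
4^3 = 4^2 · 4^1 ≡ 3 · 4 ≡ 12 (mod 13).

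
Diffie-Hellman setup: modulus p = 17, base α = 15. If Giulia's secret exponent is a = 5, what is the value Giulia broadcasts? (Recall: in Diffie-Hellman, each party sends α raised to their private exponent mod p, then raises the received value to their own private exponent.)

2

Public value = 15^5 (mod 17).
15^1 ≡ 15 (mod 17)
15^2 = (15^1)^2 ≡ 15^2 = 225 ≡ 4 (mod 17)
15^4 = (15^2)^2 ≡ 4^2 = 16 ≡ 16 (mod 17)
15^5 = 15^4 · 15^1 ≡ 16 · 15 ≡ 2 (mod 17).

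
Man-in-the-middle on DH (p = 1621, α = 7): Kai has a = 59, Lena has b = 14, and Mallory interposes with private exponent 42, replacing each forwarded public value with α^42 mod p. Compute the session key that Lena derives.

415

Lena receives Mallory's public value M = 7^42 mod 1621 instead of the honest one.
7^1 ≡ 7 (mod 1621)
7^2 = (7^1)^2 ≡ 7^2 = 49 ≡ 49 (mod 1621)
7^4 = (7^2)^2 ≡ 49^2 = 2401 ≡ 780 (mod 1621)
7^8 = (7^4)^2 ≡ 780^2 = 608400 ≡ 525 (mod 1621)
7^16 = (7^8)^2 ≡ 525^2 = 275625 ≡ 55 (mod 1621)
7^32 = (7^16)^2 ≡ 55^2 = 3025 ≡ 1404 (mod 1621)
7^42 = 7^32 · 7^8 · 7^2 ≡ 1404 · 525 · 49 ≡ 399 (mod 1621).
So M = 399. Lena computes K = M^14 mod 1621.
399^1 ≡ 399 (mod 1621)
399^2 = (399^1)^2 ≡ 399^2 = 159201 ≡ 343 (mod 1621)
399^4 = (399^2)^2 ≡ 343^2 = 117649 ≡ 937 (mod 1621)
399^8 = (399^4)^2 ≡ 937^2 = 877969 ≡ 1008 (mod 1621)
399^14 = 399^8 · 399^4 · 399^2 ≡ 1008 · 937 · 343 ≡ 415 (mod 1621).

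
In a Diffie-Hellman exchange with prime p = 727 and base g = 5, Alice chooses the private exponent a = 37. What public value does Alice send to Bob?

330

Public value = 5^37 mod 727.
5^1 ≡ 5 (mod 727)
5^2 = (5^1)^2 ≡ 5^2 = 25 ≡ 25 (mod 727)
5^4 = (5^2)^2 ≡ 25^2 = 625 ≡ 625 (mod 727)
5^8 = (5^4)^2 ≡ 625^2 = 390625 ≡ 226 (mod 727)
5^16 = (5^8)^2 ≡ 226^2 = 51076 ≡ 186 (mod 727)
5^32 = (5^16)^2 ≡ 186^2 = 34596 ≡ 427 (mod 727)
5^37 = 5^32 · 5^4 · 5^1 ≡ 427 · 625 · 5 ≡ 330 (mod 727).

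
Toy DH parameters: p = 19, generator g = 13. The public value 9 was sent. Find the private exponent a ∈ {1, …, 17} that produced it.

16

Try successive powers of 13 modulo 19:
13^1 ≡ 13
13^2 ≡ 17
13^3 ≡ 12
13^4 ≡ 4
13^5 ≡ 14
13^6 ≡ 11
13^7 ≡ 10
13^8 ≡ 16
13^9 ≡ 18
13^10 ≡ 6
13^11 ≡ 2
13^12 ≡ 7
13^13 ≡ 15
13^14 ≡ 5
13^15 ≡ 8
13^16 ≡ 9
Found: a = 16.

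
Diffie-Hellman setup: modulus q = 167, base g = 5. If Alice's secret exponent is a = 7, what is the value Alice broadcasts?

136

Public value = 5^{7} \pmod{167}.
5^1 ≡ 5 (mod 167)
5^2 = (5^1)^2 ≡ 5^2 = 25 ≡ 25 (mod 167)
5^4 = (5^2)^2 ≡ 25^2 = 625 ≡ 124 (mod 167)
5^7 = 5^4 · 5^2 · 5^1 ≡ 124 · 25 · 5 ≡ 136 (mod 167).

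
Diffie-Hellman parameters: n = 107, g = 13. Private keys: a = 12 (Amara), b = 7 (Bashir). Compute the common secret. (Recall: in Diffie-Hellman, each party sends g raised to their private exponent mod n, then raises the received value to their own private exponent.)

61

Amara sends A = g^a mod n = 13^12 mod 107.
13^1 ≡ 13 (mod 107)
13^2 = (13^1)^2 ≡ 13^2 = 169 ≡ 62 (mod 107)
13^4 = (13^2)^2 ≡ 62^2 = 3844 ≡ 99 (mod 107)
13^8 = (13^4)^2 ≡ 99^2 = 9801 ≡ 64 (mod 107)
13^12 = 13^8 · 13^4 ≡ 64 · 99 ≡ 23 (mod 107).
So A = 23. Bashir then computes K = A^b mod n = 23^7 mod 107.
23^1 ≡ 23 (mod 107)
23^2 = (23^1)^2 ≡ 23^2 = 529 ≡ 101 (mod 107)
23^4 = (23^2)^2 ≡ 101^2 = 10201 ≡ 36 (mod 107)
23^7 = 23^4 · 23^2 · 23^1 ≡ 36 · 101 · 23 ≡ 61 (mod 107).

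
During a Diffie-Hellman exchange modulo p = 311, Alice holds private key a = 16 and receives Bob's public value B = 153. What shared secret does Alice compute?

Shared key K = 153^16 mod 311.
153^1 ≡ 153 (mod 311)
153^2 = (153^1)^2 ≡ 153^2 = 23409 ≡ 84 (mod 311)
153^4 = (153^2)^2 ≡ 84^2 = 7056 ≡ 214 (mod 311)
153^8 = (153^4)^2 ≡ 214^2 = 45796 ≡ 79 (mod 311)
153^16 = (153^8)^2 ≡ 79^2 = 6241 ≡ 21 (mod 311)

21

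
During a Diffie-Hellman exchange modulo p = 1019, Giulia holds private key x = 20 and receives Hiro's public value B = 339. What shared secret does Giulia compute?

Shared key K = 339^20 mod 1019.
339^1 ≡ 339 (mod 1019)
339^2 = (339^1)^2 ≡ 339^2 = 114921 ≡ 793 (mod 1019)
339^4 = (339^2)^2 ≡ 793^2 = 628849 ≡ 126 (mod 1019)
339^8 = (339^4)^2 ≡ 126^2 = 15876 ≡ 591 (mod 1019)
339^16 = (339^8)^2 ≡ 591^2 = 349281 ≡ 783 (mod 1019)
339^20 = 339^16 · 339^4 ≡ 783 · 126 ≡ 834 (mod 1019).

834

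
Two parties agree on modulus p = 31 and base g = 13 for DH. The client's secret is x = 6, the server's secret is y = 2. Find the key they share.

8

The server sends B = g^y mod p = 13^2 mod 31.
13^1 ≡ 13 (mod 31)
13^2 = (13^1)^2 ≡ 13^2 = 169 ≡ 14 (mod 31)
So B = 14. The client then computes K = B^x mod p = 14^6 mod 31.
14^1 ≡ 14 (mod 31)
14^2 = (14^1)^2 ≡ 14^2 = 196 ≡ 10 (mod 31)
14^4 = (14^2)^2 ≡ 10^2 = 100 ≡ 7 (mod 31)
14^6 = 14^4 · 14^2 ≡ 7 · 10 ≡ 8 (mod 31).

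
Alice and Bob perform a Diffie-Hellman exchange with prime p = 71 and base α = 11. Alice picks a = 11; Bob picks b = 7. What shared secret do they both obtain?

14

Bob sends B = α^b mod p = 11^7 mod 71.
11^1 ≡ 11 (mod 71)
11^2 = (11^1)^2 ≡ 11^2 = 121 ≡ 50 (mod 71)
11^4 = (11^2)^2 ≡ 50^2 = 2500 ≡ 15 (mod 71)
11^7 = 11^4 · 11^2 · 11^1 ≡ 15 · 50 · 11 ≡ 14 (mod 71).
So B = 14. Alice then computes K = B^a mod p = 14^11 mod 71.
14^1 ≡ 14 (mod 71)
14^2 = (14^1)^2 ≡ 14^2 = 196 ≡ 54 (mod 71)
14^4 = (14^2)^2 ≡ 54^2 = 2916 ≡ 5 (mod 71)
14^8 = (14^4)^2 ≡ 5^2 = 25 ≡ 25 (mod 71)
14^11 = 14^8 · 14^2 · 14^1 ≡ 25 · 54 · 14 ≡ 14 (mod 71).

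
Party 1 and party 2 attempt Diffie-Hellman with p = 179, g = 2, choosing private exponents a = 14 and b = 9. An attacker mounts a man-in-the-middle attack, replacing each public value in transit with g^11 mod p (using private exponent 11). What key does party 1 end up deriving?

Party 1 receives an attacker's public value M = 2^11 mod 179 instead of the honest one.
2^1 ≡ 2 (mod 179)
2^2 = (2^1)^2 ≡ 2^2 = 4 ≡ 4 (mod 179)
2^4 = (2^2)^2 ≡ 4^2 = 16 ≡ 16 (mod 179)
2^8 = (2^4)^2 ≡ 16^2 = 256 ≡ 77 (mod 179)
2^11 = 2^8 · 2^2 · 2^1 ≡ 77 · 4 · 2 ≡ 79 (mod 179).
So M = 79. Party 1 computes K = M^14 mod 179.
79^1 ≡ 79 (mod 179)
79^2 = (79^1)^2 ≡ 79^2 = 6241 ≡ 155 (mod 179)
79^4 = (79^2)^2 ≡ 155^2 = 24025 ≡ 39 (mod 179)
79^8 = (79^4)^2 ≡ 39^2 = 1521 ≡ 89 (mod 179)
79^14 = 79^8 · 79^4 · 79^2 ≡ 89 · 39 · 155 ≡ 110 (mod 179).

110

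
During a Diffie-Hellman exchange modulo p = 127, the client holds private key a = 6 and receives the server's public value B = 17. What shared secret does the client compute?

76

Shared key K = 17^6 mod 127.
17^1 ≡ 17 (mod 127)
17^2 = (17^1)^2 ≡ 17^2 = 289 ≡ 35 (mod 127)
17^4 = (17^2)^2 ≡ 35^2 = 1225 ≡ 82 (mod 127)
17^6 = 17^4 · 17^2 ≡ 82 · 35 ≡ 76 (mod 127).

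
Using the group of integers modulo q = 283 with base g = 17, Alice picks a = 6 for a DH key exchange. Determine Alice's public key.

216

Public value = 17^6 mod 283.
17^1 ≡ 17 (mod 283)
17^2 = (17^1)^2 ≡ 17^2 = 289 ≡ 6 (mod 283)
17^4 = (17^2)^2 ≡ 6^2 = 36 ≡ 36 (mod 283)
17^6 = 17^4 · 17^2 ≡ 36 · 6 ≡ 216 (mod 283).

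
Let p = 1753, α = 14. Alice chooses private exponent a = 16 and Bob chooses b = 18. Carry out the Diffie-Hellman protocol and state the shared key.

1240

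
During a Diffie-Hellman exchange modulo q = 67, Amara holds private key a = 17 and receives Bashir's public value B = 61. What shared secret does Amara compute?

Shared key K = 61^17 mod 67.
61^1 ≡ 61 (mod 67)
61^2 = (61^1)^2 ≡ 61^2 = 3721 ≡ 36 (mod 67)
61^4 = (61^2)^2 ≡ 36^2 = 1296 ≡ 23 (mod 67)
61^8 = (61^4)^2 ≡ 23^2 = 529 ≡ 60 (mod 67)
61^16 = (61^8)^2 ≡ 60^2 = 3600 ≡ 49 (mod 67)
61^17 = 61^16 · 61^1 ≡ 49 · 61 ≡ 41 (mod 67).

41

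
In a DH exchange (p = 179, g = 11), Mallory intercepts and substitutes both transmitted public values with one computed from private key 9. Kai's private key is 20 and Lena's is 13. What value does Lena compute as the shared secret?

55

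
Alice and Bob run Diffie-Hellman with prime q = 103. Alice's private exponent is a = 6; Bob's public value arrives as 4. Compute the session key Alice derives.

79

Shared key K = 4^6 mod 103.
4^1 ≡ 4 (mod 103)
4^2 = (4^1)^2 ≡ 4^2 = 16 ≡ 16 (mod 103)
4^4 = (4^2)^2 ≡ 16^2 = 256 ≡ 50 (mod 103)
4^6 = 4^4 · 4^2 ≡ 50 · 16 ≡ 79 (mod 103).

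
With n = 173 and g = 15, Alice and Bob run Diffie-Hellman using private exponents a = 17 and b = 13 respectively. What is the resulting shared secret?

Bob sends B = g^b mod n = 15^13 mod 173.
15^1 ≡ 15 (mod 173)
15^2 = (15^1)^2 ≡ 15^2 = 225 ≡ 52 (mod 173)
15^4 = (15^2)^2 ≡ 52^2 = 2704 ≡ 109 (mod 173)
15^8 = (15^4)^2 ≡ 109^2 = 11881 ≡ 117 (mod 173)
15^13 = 15^8 · 15^4 · 15^1 ≡ 117 · 109 · 15 ≡ 130 (mod 173).
So B = 130. Alice then computes K = B^a mod n = 130^17 mod 173.
130^1 ≡ 130 (mod 173)
130^2 = (130^1)^2 ≡ 130^2 = 16900 ≡ 119 (mod 173)
130^4 = (130^2)^2 ≡ 119^2 = 14161 ≡ 148 (mod 173)
130^8 = (130^4)^2 ≡ 148^2 = 21904 ≡ 106 (mod 173)
130^16 = (130^8)^2 ≡ 106^2 = 11236 ≡ 164 (mod 173)
130^17 = 130^16 · 130^1 ≡ 164 · 130 ≡ 41 (mod 173).

41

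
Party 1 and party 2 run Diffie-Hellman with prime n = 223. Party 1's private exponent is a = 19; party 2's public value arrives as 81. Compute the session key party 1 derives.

Shared key K = 81^19 mod 223.
81^1 ≡ 81 (mod 223)
81^2 = (81^1)^2 ≡ 81^2 = 6561 ≡ 94 (mod 223)
81^4 = (81^2)^2 ≡ 94^2 = 8836 ≡ 139 (mod 223)
81^8 = (81^4)^2 ≡ 139^2 = 19321 ≡ 143 (mod 223)
81^16 = (81^8)^2 ≡ 143^2 = 20449 ≡ 156 (mod 223)
81^19 = 81^16 · 81^2 · 81^1 ≡ 156 · 94 · 81 ≡ 86 (mod 223).

86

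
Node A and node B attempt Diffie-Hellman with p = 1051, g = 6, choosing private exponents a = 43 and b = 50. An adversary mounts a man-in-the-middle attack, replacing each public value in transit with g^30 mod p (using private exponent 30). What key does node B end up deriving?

Node B receives an adversary's public value M = 6^30 mod 1051 instead of the honest one.
6^1 ≡ 6 (mod 1051)
6^2 = (6^1)^2 ≡ 6^2 = 36 ≡ 36 (mod 1051)
6^4 = (6^2)^2 ≡ 36^2 = 1296 ≡ 245 (mod 1051)
6^8 = (6^4)^2 ≡ 245^2 = 60025 ≡ 118 (mod 1051)
6^16 = (6^8)^2 ≡ 118^2 = 13924 ≡ 261 (mod 1051)
6^30 = 6^16 · 6^8 · 6^4 · 6^2 ≡ 261 · 118 · 245 · 36 ≡ 53 (mod 1051).
So M = 53. Node B computes K = M^50 mod 1051.
53^1 ≡ 53 (mod 1051)
53^2 = (53^1)^2 ≡ 53^2 = 2809 ≡ 707 (mod 1051)
53^4 = (53^2)^2 ≡ 707^2 = 499849 ≡ 624 (mod 1051)
53^8 = (53^4)^2 ≡ 624^2 = 389376 ≡ 506 (mod 1051)
53^16 = (53^8)^2 ≡ 506^2 = 256036 ≡ 643 (mod 1051)
53^32 = (53^16)^2 ≡ 643^2 = 413449 ≡ 406 (mod 1051)
53^50 = 53^32 · 53^16 · 53^2 ≡ 406 · 643 · 707 ≡ 845 (mod 1051).

845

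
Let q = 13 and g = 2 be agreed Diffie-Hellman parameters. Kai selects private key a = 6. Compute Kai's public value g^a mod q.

Public value = 2^6 mod 13.
2^1 ≡ 2 (mod 13)
2^2 = (2^1)^2 ≡ 2^2 = 4 ≡ 4 (mod 13)
2^4 = (2^2)^2 ≡ 4^2 = 16 ≡ 3 (mod 13)
2^6 = 2^4 · 2^2 ≡ 3 · 4 ≡ 12 (mod 13).

12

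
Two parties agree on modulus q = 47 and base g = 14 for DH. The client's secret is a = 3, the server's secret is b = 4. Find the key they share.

25

The server sends B = g^b mod q = 14^4 mod 47.
14^1 ≡ 14 (mod 47)
14^2 = (14^1)^2 ≡ 14^2 = 196 ≡ 8 (mod 47)
14^4 = (14^2)^2 ≡ 8^2 = 64 ≡ 17 (mod 47)
So B = 17. The client then computes K = B^a mod q = 17^3 mod 47.
17^1 ≡ 17 (mod 47)
17^2 = (17^1)^2 ≡ 17^2 = 289 ≡ 7 (mod 47)
17^3 = 17^2 · 17^1 ≡ 7 · 17 ≡ 25 (mod 47).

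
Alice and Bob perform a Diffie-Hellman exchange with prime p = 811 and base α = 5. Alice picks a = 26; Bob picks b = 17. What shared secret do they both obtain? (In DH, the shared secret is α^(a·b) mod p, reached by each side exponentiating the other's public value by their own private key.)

719

Bob sends B = α^b mod p = 5^17 mod 811.
5^1 ≡ 5 (mod 811)
5^2 = (5^1)^2 ≡ 5^2 = 25 ≡ 25 (mod 811)
5^4 = (5^2)^2 ≡ 25^2 = 625 ≡ 625 (mod 811)
5^8 = (5^4)^2 ≡ 625^2 = 390625 ≡ 534 (mod 811)
5^16 = (5^8)^2 ≡ 534^2 = 285156 ≡ 495 (mod 811)
5^17 = 5^16 · 5^1 ≡ 495 · 5 ≡ 42 (mod 811).
So B = 42. Alice then computes K = B^a mod p = 42^26 mod 811.
42^1 ≡ 42 (mod 811)
42^2 = (42^1)^2 ≡ 42^2 = 1764 ≡ 142 (mod 811)
42^4 = (42^2)^2 ≡ 142^2 = 20164 ≡ 700 (mod 811)
42^8 = (42^4)^2 ≡ 700^2 = 490000 ≡ 156 (mod 811)
42^16 = (42^8)^2 ≡ 156^2 = 24336 ≡ 6 (mod 811)
42^26 = 42^16 · 42^8 · 42^2 ≡ 6 · 156 · 142 ≡ 719 (mod 811).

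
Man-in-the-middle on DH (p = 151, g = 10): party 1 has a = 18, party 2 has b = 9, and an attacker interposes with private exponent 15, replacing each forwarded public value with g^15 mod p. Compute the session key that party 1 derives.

Party 1 receives an attacker's public value M = 10^15 mod 151 instead of the honest one.
10^1 ≡ 10 (mod 151)
10^2 = (10^1)^2 ≡ 10^2 = 100 ≡ 100 (mod 151)
10^4 = (10^2)^2 ≡ 100^2 = 10000 ≡ 34 (mod 151)
10^8 = (10^4)^2 ≡ 34^2 = 1156 ≡ 99 (mod 151)
10^15 = 10^8 · 10^4 · 10^2 · 10^1 ≡ 99 · 34 · 100 · 10 ≡ 59 (mod 151).
So M = 59. Party 1 computes K = M^18 mod 151.
59^1 ≡ 59 (mod 151)
59^2 = (59^1)^2 ≡ 59^2 = 3481 ≡ 8 (mod 151)
59^4 = (59^2)^2 ≡ 8^2 = 64 ≡ 64 (mod 151)
59^8 = (59^4)^2 ≡ 64^2 = 4096 ≡ 19 (mod 151)
59^16 = (59^8)^2 ≡ 19^2 = 361 ≡ 59 (mod 151)
59^18 = 59^16 · 59^2 ≡ 59 · 8 ≡ 19 (mod 151).

19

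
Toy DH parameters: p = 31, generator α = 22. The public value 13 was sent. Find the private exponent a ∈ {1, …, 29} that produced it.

Try successive powers of 22 modulo 31:
22^1 ≡ 22
22^2 ≡ 19
22^3 ≡ 15
22^4 ≡ 20
22^5 ≡ 6
22^6 ≡ 8
22^7 ≡ 21
22^8 ≡ 28
22^9 ≡ 27
22^10 ≡ 5
22^11 ≡ 17
22^12 ≡ 2
22^13 ≡ 13
Found: a = 13.

13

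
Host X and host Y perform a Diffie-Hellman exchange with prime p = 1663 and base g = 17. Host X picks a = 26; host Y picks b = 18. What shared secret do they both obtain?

Host Y sends B = g^b mod p = 17^18 mod 1663.
17^1 ≡ 17 (mod 1663)
17^2 = (17^1)^2 ≡ 17^2 = 289 ≡ 289 (mod 1663)
17^4 = (17^2)^2 ≡ 289^2 = 83521 ≡ 371 (mod 1663)
17^8 = (17^4)^2 ≡ 371^2 = 137641 ≡ 1275 (mod 1663)
17^16 = (17^8)^2 ≡ 1275^2 = 1625625 ≡ 874 (mod 1663)
17^18 = 17^16 · 17^2 ≡ 874 · 289 ≡ 1473 (mod 1663).
So B = 1473. Host X then computes K = B^a mod p = 1473^26 mod 1663.
1473^1 ≡ 1473 (mod 1663)
1473^2 = (1473^1)^2 ≡ 1473^2 = 2169729 ≡ 1177 (mod 1663)
1473^4 = (1473^2)^2 ≡ 1177^2 = 1385329 ≡ 50 (mod 1663)
1473^8 = (1473^4)^2 ≡ 50^2 = 2500 ≡ 837 (mod 1663)
1473^16 = (1473^8)^2 ≡ 837^2 = 700569 ≡ 446 (mod 1663)
1473^26 = 1473^16 · 1473^8 · 1473^2 ≡ 446 · 837 · 1177 ≡ 213 (mod 1663).

213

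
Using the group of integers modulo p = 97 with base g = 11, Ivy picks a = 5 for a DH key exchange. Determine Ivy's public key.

31

Public value = 11^5 mod 97.
11^1 ≡ 11 (mod 97)
11^2 = (11^1)^2 ≡ 11^2 = 121 ≡ 24 (mod 97)
11^4 = (11^2)^2 ≡ 24^2 = 576 ≡ 91 (mod 97)
11^5 = 11^4 · 11^1 ≡ 91 · 11 ≡ 31 (mod 97).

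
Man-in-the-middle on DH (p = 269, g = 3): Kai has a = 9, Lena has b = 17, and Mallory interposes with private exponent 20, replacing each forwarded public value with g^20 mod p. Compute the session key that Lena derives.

249

Lena receives Mallory's public value M = 3^20 mod 269 instead of the honest one.
3^1 ≡ 3 (mod 269)
3^2 = (3^1)^2 ≡ 3^2 = 9 ≡ 9 (mod 269)
3^4 = (3^2)^2 ≡ 9^2 = 81 ≡ 81 (mod 269)
3^8 = (3^4)^2 ≡ 81^2 = 6561 ≡ 105 (mod 269)
3^16 = (3^8)^2 ≡ 105^2 = 11025 ≡ 265 (mod 269)
3^20 = 3^16 · 3^4 ≡ 265 · 81 ≡ 214 (mod 269).
So M = 214. Lena computes K = M^17 mod 269.
214^1 ≡ 214 (mod 269)
214^2 = (214^1)^2 ≡ 214^2 = 45796 ≡ 66 (mod 269)
214^4 = (214^2)^2 ≡ 66^2 = 4356 ≡ 52 (mod 269)
214^8 = (214^4)^2 ≡ 52^2 = 2704 ≡ 14 (mod 269)
214^16 = (214^8)^2 ≡ 14^2 = 196 ≡ 196 (mod 269)
214^17 = 214^16 · 214^1 ≡ 196 · 214 ≡ 249 (mod 269).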